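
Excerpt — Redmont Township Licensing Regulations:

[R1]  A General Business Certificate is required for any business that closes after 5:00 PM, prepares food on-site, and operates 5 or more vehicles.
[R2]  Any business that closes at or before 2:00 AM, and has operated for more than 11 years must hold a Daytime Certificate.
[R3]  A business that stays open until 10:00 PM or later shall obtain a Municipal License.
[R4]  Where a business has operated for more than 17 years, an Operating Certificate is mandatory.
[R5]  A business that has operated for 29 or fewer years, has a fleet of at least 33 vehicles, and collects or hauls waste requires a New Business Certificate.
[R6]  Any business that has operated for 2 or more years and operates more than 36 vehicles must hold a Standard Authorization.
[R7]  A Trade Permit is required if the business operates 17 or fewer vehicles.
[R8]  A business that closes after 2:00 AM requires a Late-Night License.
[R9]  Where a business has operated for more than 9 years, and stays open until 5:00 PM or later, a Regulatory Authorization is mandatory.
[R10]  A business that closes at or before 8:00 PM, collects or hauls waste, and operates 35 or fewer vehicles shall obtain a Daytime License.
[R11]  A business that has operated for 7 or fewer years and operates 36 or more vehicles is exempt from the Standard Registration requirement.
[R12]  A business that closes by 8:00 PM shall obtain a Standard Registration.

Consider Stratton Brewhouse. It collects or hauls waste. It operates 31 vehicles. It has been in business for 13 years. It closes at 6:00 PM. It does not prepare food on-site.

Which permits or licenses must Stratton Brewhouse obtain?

Daytime Certificate, Daytime License, Regulatory Authorization, Standard Registration

[R1] closes 6:00 PM, after 5:00 PM; does not prepare food on-site; vehicles 31 ≥ 5 → General Business Certificate not required.
[R2] closes 6:00 PM, at/before 2:00 AM; years in business 13 > 11 → Daytime Certificate required.
[R3] closes 6:00 PM, at/before 10:00 PM → Municipal License not required.
[R4] years in business 13 ≤ 17 → Operating Certificate not required.
[R5] years in business 13 ≤ 29; vehicles 31 < 33; collects or hauls waste → New Business Certificate not required.
[R6] years in business 13 ≥ 2; vehicles 31 ≤ 36 → Standard Authorization not required.
[R7] vehicles 31 > 17 → Trade Permit not required.
[R8] closes 6:00 PM, at/before 2:00 AM → Late-Night License not required.
[R9] years in business 13 > 9; closes 6:00 PM, after 5:00 PM → Regulatory Authorization required.
[R10] closes 6:00 PM, at/before 8:00 PM; collects or hauls waste; vehicles 31 ≤ 35 → Daytime License required.
[R11] years in business 13 > 7; vehicles 31 < 36 → Standard Registration exemption does not apply.
[R12] closes 6:00 PM, at/before 8:00 PM → Standard Registration required.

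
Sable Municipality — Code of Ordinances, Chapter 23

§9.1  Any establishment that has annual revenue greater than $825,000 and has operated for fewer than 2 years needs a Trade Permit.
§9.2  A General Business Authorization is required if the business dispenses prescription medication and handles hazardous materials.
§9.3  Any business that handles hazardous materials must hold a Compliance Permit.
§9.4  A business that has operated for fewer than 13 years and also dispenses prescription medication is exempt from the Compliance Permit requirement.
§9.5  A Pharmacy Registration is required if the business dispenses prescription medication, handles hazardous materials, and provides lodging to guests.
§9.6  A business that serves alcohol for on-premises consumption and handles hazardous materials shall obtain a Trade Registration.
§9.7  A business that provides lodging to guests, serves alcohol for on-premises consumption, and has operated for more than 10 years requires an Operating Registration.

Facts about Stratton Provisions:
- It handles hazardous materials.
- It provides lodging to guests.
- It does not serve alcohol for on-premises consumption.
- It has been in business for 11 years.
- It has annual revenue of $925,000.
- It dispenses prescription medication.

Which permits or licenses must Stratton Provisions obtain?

General Business Authorization, Pharmacy Registration

§9.1 revenue $925,000 > $825,000; years in business 11 ≥ 2 → Trade Permit not required.
§9.2 dispenses prescription medication; handles hazardous materials → General Business Authorization required.
§9.3 handles hazardous materials → Compliance Permit required.
§9.4 years in business 11 < 13; dispenses prescription medication → exempt from Compliance Permit.
§9.5 dispenses prescription medication; handles hazardous materials; provides lodging to guests → Pharmacy Registration required.
§9.6 does not serve alcohol for on-premises consumption; handles hazardous materials → Trade Registration not required.
§9.7 provides lodging to guests; does not serve alcohol for on-premises consumption; years in business 11 > 10 → Operating Registration not required.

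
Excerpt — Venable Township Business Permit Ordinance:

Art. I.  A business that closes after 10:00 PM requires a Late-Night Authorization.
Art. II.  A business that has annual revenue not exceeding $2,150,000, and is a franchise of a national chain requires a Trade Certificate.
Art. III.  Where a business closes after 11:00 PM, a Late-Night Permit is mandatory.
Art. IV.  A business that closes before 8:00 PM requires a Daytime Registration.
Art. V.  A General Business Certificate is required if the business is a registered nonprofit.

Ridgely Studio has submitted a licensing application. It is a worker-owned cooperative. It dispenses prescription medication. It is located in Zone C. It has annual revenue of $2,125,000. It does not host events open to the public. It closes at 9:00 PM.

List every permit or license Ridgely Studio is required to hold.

Art. I. closes 9:00 PM, at/before 10:00 PM → Late-Night Authorization not required.
Art. II. revenue $2,125,000 ≤ $2,150,000; is a worker-owned cooperative (not: is a franchise of a national chain) → Trade Certificate not required.
Art. III. closes 9:00 PM, at/before 11:00 PM → Late-Night Permit not required.
Art. IV. closes 9:00 PM, after 8:00 PM → Daytime Registration not required.
Art. V. is a worker-owned cooperative (not: is a registered nonprofit) → General Business Certificate not required.

None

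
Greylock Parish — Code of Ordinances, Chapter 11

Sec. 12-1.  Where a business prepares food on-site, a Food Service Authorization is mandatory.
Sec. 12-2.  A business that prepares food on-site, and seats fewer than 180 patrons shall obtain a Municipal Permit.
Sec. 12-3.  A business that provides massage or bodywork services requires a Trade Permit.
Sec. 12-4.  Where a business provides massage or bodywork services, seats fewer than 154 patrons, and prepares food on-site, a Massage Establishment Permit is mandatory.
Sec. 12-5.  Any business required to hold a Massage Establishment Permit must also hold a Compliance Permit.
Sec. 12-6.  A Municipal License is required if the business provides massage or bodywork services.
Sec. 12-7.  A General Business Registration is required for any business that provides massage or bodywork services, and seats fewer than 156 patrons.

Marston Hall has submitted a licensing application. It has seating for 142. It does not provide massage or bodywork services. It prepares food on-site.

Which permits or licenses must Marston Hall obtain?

Sec. 12-1. prepares food on-site → Food Service Authorization required.
Sec. 12-2. prepares food on-site; seating 142 < 180 → Municipal Permit required.
Sec. 12-3. does not provide massage or bodywork services → Trade Permit not required.
Sec. 12-4. does not provide massage or bodywork services; seating 142 < 154; prepares food on-site → Massage Establishment Permit not required.
Sec. 12-5. Massage Establishment Permit is not required → no effect.
Sec. 12-6. does not provide massage or bodywork services → Municipal License not required.
Sec. 12-7. does not provide massage or bodywork services; seating 142 < 156 → General Business Registration not required.

Food Service Authorization, Municipal Permit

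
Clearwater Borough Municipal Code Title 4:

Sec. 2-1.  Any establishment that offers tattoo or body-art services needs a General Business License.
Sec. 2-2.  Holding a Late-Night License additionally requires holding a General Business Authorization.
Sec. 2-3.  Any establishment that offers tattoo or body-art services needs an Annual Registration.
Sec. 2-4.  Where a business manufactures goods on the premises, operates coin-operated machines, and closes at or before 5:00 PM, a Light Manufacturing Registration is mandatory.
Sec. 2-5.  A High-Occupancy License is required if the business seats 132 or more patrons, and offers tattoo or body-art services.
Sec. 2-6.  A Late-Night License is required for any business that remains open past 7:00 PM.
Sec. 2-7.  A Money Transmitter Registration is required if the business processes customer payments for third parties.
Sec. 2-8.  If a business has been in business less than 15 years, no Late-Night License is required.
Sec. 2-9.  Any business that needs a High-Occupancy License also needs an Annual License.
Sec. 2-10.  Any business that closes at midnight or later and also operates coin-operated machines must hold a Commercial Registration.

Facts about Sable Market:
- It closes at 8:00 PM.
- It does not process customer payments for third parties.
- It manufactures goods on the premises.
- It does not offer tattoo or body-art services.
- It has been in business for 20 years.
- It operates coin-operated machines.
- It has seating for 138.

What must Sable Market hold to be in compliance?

General Business Authorization, Late-Night License

Sec. 2-1. does not offer tattoo or body-art services → General Business License not required.
Sec. 2-2. Late-Night License is required → General Business Authorization also required.
Sec. 2-3. does not offer tattoo or body-art services → Annual Registration not required.
Sec. 2-4. manufactures goods on the premises; operates coin-operated machines; closes 8:00 PM, after 5:00 PM → Light Manufacturing Registration not required.
Sec. 2-5. seating 138 ≥ 132; does not offer tattoo or body-art services → High-Occupancy License not required.
Sec. 2-6. closes 8:00 PM, after 7:00 PM → Late-Night License required.
Sec. 2-7. does not process customer payments for third parties → Money Transmitter Registration not required.
Sec. 2-8. years in business 20 ≥ 15 → Late-Night License exemption does not apply.
Sec. 2-9. High-Occupancy License is not required → no effect.
Sec. 2-10. closes 8:00 PM, at/before midnight; operates coin-operated machines → Commercial Registration not required.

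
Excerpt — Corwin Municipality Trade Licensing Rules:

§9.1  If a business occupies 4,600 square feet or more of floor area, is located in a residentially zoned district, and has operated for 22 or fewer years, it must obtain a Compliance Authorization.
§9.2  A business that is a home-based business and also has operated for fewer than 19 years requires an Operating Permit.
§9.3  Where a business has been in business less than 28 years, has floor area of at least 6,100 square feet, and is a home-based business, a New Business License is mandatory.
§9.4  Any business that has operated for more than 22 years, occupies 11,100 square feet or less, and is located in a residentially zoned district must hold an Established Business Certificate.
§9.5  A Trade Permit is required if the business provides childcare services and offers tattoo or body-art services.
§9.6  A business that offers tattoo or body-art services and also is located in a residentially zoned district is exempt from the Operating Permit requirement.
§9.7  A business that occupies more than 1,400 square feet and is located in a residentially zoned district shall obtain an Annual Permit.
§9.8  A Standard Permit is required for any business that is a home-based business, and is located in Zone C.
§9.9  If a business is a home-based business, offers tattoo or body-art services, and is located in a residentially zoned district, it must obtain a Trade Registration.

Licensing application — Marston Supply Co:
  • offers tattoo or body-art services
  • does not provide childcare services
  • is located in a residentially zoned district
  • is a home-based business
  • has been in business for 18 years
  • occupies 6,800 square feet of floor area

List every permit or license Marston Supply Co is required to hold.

Annual Permit, Compliance Authorization, New Business License, Trade Registration

§9.1 floor area 6,800 square feet ≥ 4,600 square feet; is located in a residentially zoned district; years in business 18 ≤ 22 → Compliance Authorization required.
§9.2 is a home-based business; years in business 18 < 19 → Operating Permit required.
§9.3 years in business 18 < 28; floor area 6,800 square feet ≥ 6,100 square feet; is a home-based business → New Business License required.
§9.4 years in business 18 ≤ 22; floor area 6,800 square feet ≤ 11,100 square feet; is located in a residentially zoned district → Established Business Certificate not required.
§9.5 does not provide childcare services; offers tattoo or body-art services → Trade Permit not required.
§9.6 offers tattoo or body-art services; is located in a residentially zoned district → exempt from Operating Permit.
§9.7 floor area 6,800 square feet > 1,400 square feet; is located in a residentially zoned district → Annual Permit required.
§9.8 is a home-based business; is located in a residentially zoned district (not: is located in Zone C) → Standard Permit not required.
§9.9 is a home-based business; offers tattoo or body-art services; is located in a residentially zoned district → Trade Registration required.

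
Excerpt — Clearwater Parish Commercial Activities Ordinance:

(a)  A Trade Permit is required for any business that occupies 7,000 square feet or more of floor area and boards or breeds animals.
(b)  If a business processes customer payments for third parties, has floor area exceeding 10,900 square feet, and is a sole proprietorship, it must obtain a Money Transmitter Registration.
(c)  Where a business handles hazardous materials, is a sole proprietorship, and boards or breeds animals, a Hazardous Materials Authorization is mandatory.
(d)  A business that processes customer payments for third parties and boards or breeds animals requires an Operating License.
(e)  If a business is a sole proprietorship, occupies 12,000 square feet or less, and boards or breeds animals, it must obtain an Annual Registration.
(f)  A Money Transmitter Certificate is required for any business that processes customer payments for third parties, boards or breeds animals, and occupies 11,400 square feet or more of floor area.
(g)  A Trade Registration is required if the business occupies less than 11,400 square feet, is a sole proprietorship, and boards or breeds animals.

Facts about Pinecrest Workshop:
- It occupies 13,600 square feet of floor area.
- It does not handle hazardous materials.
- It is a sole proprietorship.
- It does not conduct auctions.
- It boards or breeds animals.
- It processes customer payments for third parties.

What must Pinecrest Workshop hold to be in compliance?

Money Transmitter Certificate, Money Transmitter Registration, Operating License, Trade Permit

(a) floor area 13,600 square feet ≥ 7,000 square feet; boards or breeds animals → Trade Permit required.
(b) processes customer payments for third parties; floor area 13,600 square feet > 10,900 square feet; is a sole proprietorship → Money Transmitter Registration required.
(c) does not handle hazardous materials; is a sole proprietorship; boards or breeds animals → Hazardous Materials Authorization not required.
(d) processes customer payments for third parties; boards or breeds animals → Operating License required.
(e) is a sole proprietorship; floor area 13,600 square feet > 12,000 square feet; boards or breeds animals → Annual Registration not required.
(f) processes customer payments for third parties; boards or breeds animals; floor area 13,600 square feet ≥ 11,400 square feet → Money Transmitter Certificate required.
(g) floor area 13,600 square feet ≥ 11,400 square feet; is a sole proprietorship; boards or breeds animals → Trade Registration not required.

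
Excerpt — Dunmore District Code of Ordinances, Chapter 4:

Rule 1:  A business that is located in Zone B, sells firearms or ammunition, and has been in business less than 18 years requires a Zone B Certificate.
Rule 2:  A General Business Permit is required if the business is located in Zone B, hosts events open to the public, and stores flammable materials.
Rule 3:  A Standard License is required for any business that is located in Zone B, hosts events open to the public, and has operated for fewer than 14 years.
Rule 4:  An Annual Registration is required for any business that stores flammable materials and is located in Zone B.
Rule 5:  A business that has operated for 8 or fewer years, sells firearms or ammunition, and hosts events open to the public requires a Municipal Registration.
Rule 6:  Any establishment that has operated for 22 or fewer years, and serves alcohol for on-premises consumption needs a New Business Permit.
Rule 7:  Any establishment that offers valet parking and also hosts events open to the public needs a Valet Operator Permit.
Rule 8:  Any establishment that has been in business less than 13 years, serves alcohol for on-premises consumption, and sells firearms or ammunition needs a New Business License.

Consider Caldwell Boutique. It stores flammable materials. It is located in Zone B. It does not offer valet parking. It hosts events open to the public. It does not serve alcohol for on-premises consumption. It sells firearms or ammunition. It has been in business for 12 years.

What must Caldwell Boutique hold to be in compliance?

Rule 1: is located in Zone B; sells firearms or ammunition; years in business 12 < 18 → Zone B Certificate required.
Rule 2: is located in Zone B; hosts events open to the public; stores flammable materials → General Business Permit required.
Rule 3: is located in Zone B; hosts events open to the public; years in business 12 < 14 → Standard License required.
Rule 4: stores flammable materials; is located in Zone B → Annual Registration required.
Rule 5: years in business 12 > 8; sells firearms or ammunition; hosts events open to the public → Municipal Registration not required.
Rule 6: years in business 12 ≤ 22; does not serve alcohol for on-premises consumption → New Business Permit not required.
Rule 7: does not offer valet parking; hosts events open to the public → Valet Operator Permit not required.
Rule 8: years in business 12 < 13; does not serve alcohol for on-premises consumption; sells firearms or ammunition → New Business License not required.

Annual Registration, General Business Permit, Standard License, Zone B Certificate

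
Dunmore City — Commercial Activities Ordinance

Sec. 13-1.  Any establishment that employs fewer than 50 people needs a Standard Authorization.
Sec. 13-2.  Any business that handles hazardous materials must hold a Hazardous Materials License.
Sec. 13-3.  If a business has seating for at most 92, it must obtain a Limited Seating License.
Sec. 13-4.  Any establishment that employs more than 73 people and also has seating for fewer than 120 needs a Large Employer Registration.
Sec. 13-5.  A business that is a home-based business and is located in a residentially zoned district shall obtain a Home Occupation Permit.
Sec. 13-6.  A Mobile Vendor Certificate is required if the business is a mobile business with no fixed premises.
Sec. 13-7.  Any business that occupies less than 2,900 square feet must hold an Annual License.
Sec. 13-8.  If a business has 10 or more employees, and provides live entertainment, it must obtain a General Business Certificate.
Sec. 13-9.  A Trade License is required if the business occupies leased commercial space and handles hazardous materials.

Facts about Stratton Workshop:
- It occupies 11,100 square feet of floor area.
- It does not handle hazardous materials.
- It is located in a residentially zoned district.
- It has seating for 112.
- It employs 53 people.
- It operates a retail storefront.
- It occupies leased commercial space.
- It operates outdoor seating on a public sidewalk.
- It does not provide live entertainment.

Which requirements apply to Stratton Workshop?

None

Sec. 13-1. employees 53 ≥ 50 → Standard Authorization not required.
Sec. 13-2. does not handle hazardous materials → Hazardous Materials License not required.
Sec. 13-3. seating 112 > 92 → Limited Seating License not required.
Sec. 13-4. employees 53 ≤ 73; seating 112 < 120 → Large Employer Registration not required.
Sec. 13-5. occupies leased commercial space (not: is a home-based business); is located in a residentially zoned district → Home Occupation Permit not required.
Sec. 13-6. occupies leased commercial space (not: is a mobile business with no fixed premises) → Mobile Vendor Certificate not required.
Sec. 13-7. floor area 11,100 square feet ≥ 2,900 square feet → Annual License not required.
Sec. 13-8. employees 53 ≥ 10; does not provide live entertainment → General Business Certificate not required.
Sec. 13-9. occupies leased commercial space; does not handle hazardous materials → Trade License not required.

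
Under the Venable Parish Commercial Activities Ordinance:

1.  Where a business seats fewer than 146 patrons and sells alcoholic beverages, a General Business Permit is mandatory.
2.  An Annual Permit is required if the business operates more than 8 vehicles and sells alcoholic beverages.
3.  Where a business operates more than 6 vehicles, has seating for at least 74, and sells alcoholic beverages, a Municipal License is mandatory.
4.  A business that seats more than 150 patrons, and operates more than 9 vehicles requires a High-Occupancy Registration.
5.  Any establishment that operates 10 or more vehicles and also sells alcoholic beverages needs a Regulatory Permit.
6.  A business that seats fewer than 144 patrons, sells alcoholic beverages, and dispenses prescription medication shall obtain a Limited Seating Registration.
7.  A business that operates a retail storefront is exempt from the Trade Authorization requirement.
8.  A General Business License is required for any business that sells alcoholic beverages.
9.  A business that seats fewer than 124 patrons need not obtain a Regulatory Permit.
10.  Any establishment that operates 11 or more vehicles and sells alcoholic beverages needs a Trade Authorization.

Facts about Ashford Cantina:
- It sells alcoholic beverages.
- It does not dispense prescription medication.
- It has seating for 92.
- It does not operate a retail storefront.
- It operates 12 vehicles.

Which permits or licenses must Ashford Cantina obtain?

1. seating 92 < 146; sells alcoholic beverages → General Business Permit required.
2. vehicles 12 > 8; sells alcoholic beverages → Annual Permit required.
3. vehicles 12 > 6; seating 92 ≥ 74; sells alcoholic beverages → Municipal License required.
4. seating 92 ≤ 150; vehicles 12 > 9 → High-Occupancy Registration not required.
5. vehicles 12 ≥ 10; sells alcoholic beverages → Regulatory Permit required.
6. seating 92 < 144; sells alcoholic beverages; does not dispense prescription medication → Limited Seating Registration not required.
7. does not operate a retail storefront → Trade Authorization exemption does not apply.
8. sells alcoholic beverages → General Business License required.
9. seating 92 < 124 → exempt from Regulatory Permit.
10. vehicles 12 ≥ 11; sells alcoholic beverages → Trade Authorization required.

Annual Permit, General Business License, General Business Permit, Municipal License, Trade Authorization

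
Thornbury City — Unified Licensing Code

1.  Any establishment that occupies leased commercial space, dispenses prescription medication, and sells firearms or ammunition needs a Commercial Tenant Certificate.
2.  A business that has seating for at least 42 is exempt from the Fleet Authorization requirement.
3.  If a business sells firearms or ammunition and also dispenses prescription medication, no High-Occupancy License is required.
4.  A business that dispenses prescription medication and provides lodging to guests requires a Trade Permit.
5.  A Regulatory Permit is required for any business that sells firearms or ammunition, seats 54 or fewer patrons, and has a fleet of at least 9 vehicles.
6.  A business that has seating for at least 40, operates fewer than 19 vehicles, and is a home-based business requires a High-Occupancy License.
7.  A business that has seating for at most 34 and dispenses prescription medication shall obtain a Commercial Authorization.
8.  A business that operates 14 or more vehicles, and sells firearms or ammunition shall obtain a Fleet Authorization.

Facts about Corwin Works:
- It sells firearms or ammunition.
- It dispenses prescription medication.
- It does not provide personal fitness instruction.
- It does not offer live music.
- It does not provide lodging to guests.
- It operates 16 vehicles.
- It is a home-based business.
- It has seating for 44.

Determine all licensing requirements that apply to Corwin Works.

Regulatory Permit

1. is a home-based business (not: occupies leased commercial space); dispenses prescription medication; sells firearms or ammunition → Commercial Tenant Certificate not required.
2. seating 44 ≥ 42 → exempt from Fleet Authorization.
3. sells firearms or ammunition; dispenses prescription medication → exempt from High-Occupancy License.
4. dispenses prescription medication; does not provide lodging to guests → Trade Permit not required.
5. sells firearms or ammunition; seating 44 ≤ 54; vehicles 16 ≥ 9 → Regulatory Permit required.
6. seating 44 ≥ 40; vehicles 16 < 19; is a home-based business → High-Occupancy License required.
7. seating 44 > 34; dispenses prescription medication → Commercial Authorization not required.
8. vehicles 16 ≥ 14; sells firearms or ammunition → Fleet Authorization required.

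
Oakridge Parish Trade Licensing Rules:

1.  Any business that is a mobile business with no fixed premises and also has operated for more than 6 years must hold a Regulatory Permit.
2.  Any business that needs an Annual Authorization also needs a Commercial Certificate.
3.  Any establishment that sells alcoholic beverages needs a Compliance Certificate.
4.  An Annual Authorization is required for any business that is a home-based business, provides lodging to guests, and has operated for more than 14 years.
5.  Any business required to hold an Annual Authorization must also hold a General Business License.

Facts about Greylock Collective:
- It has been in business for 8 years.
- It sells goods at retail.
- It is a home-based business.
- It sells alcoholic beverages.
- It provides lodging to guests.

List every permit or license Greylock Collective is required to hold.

Compliance Certificate

1. is a home-based business (not: is a mobile business with no fixed premises); years in business 8 > 6 → Regulatory Permit not required.
2. Annual Authorization is not required → no effect.
3. sells alcoholic beverages → Compliance Certificate required.
4. is a home-based business; provides lodging to guests; years in business 8 ≤ 14 → Annual Authorization not required.
5. Annual Authorization is not required → no effect.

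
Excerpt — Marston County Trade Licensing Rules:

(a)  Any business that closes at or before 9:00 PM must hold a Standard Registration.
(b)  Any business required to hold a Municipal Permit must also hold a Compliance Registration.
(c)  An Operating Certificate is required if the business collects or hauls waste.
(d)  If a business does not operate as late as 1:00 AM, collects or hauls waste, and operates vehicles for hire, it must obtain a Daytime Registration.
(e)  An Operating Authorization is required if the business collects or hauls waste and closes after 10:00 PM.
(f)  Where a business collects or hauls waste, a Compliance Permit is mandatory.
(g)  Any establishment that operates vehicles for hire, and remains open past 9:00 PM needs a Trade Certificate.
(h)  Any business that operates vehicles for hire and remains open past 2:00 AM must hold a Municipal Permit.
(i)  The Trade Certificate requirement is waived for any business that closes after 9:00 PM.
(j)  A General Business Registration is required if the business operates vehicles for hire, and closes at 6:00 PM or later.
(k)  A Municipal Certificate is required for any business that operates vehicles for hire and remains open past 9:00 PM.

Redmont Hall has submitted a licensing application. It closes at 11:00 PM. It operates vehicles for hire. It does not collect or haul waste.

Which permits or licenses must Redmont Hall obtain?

(a) closes 11:00 PM, after 9:00 PM → Standard Registration not required.
(b) Municipal Permit is not required → no effect.
(c) does not collect or haul waste → Operating Certificate not required.
(d) closes 11:00 PM, at/before 1:00 AM; does not collect or haul waste; operates vehicles for hire → Daytime Registration not required.
(e) does not collect or haul waste; closes 11:00 PM, after 10:00 PM → Operating Authorization not required.
(f) does not collect or haul waste → Compliance Permit not required.
(g) operates vehicles for hire; closes 11:00 PM, after 9:00 PM → Trade Certificate required.
(h) operates vehicles for hire; closes 11:00 PM, at/before 2:00 AM → Municipal Permit not required.
(i) closes 11:00 PM, after 9:00 PM → exempt from Trade Certificate.
(j) operates vehicles for hire; closes 11:00 PM, after 6:00 PM → General Business Registration required.
(k) operates vehicles for hire; closes 11:00 PM, after 9:00 PM → Municipal Certificate required.

General Business Registration, Municipal Certificate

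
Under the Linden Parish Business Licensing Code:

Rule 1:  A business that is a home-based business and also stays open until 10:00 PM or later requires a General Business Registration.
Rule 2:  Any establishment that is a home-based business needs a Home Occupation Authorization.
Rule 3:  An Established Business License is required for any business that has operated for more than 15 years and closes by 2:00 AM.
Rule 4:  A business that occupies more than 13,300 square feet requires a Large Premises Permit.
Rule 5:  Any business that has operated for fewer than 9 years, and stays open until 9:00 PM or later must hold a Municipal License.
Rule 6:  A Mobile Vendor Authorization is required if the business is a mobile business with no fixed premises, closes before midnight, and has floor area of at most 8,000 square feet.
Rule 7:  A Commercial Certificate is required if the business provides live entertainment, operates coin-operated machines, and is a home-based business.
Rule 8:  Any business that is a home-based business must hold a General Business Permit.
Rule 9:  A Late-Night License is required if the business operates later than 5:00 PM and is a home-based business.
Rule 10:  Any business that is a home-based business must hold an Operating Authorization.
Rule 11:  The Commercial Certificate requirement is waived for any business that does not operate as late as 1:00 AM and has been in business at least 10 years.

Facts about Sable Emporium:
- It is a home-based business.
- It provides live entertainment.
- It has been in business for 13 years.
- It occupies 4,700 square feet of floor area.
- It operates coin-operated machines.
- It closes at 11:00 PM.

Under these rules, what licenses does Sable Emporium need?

Rule 1: is a home-based business; closes 11:00 PM, after 10:00 PM → General Business Registration required.
Rule 2: is a home-based business → Home Occupation Authorization required.
Rule 3: years in business 13 ≤ 15; closes 11:00 PM, at/before 2:00 AM → Established Business License not required.
Rule 4: floor area 4,700 square feet ≤ 13,300 square feet → Large Premises Permit not required.
Rule 5: years in business 13 ≥ 9; closes 11:00 PM, after 9:00 PM → Municipal License not required.
Rule 6: is a home-based business (not: is a mobile business with no fixed premises); closes 11:00 PM, at/before midnight; floor area 4,700 square feet ≤ 8,000 square feet → Mobile Vendor Authorization not required.
Rule 7: provides live entertainment; operates coin-operated machines; is a home-based business → Commercial Certificate required.
Rule 8: is a home-based business → General Business Permit required.
Rule 9: closes 11:00 PM, after 5:00 PM; is a home-based business → Late-Night License required.
Rule 10: is a home-based business → Operating Authorization required.
Rule 11: closes 11:00 PM, at/before 1:00 AM; years in business 13 ≥ 10 → exempt from Commercial Certificate.

General Business Permit, General Business Registration, Home Occupation Authorization, Late-Night License, Operating Authorization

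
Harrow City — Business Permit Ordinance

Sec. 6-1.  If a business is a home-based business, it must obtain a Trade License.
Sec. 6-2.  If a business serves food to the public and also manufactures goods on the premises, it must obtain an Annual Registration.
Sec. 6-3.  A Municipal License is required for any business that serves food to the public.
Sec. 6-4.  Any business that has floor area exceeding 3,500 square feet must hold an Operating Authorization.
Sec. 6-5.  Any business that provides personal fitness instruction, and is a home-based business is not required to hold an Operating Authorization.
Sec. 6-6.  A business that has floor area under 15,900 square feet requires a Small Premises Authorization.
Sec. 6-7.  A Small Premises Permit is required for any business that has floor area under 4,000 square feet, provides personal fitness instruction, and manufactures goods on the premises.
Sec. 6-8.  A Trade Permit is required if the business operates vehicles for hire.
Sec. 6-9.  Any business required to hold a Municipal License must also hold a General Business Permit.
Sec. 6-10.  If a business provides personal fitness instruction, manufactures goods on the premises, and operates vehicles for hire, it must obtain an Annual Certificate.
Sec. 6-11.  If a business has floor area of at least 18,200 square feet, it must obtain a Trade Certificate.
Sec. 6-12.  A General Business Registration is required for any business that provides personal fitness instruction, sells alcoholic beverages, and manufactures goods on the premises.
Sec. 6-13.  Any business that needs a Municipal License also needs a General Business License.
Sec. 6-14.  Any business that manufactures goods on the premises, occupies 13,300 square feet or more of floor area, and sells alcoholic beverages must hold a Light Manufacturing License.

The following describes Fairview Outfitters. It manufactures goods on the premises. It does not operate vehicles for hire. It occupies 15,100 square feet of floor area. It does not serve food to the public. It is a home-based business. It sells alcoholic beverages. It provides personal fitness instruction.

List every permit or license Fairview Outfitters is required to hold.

General Business Registration, Light Manufacturing License, Small Premises Authorization, Trade License

Sec. 6-1. is a home-based business → Trade License required.
Sec. 6-2. does not serve food to the public; manufactures goods on the premises → Annual Registration not required.
Sec. 6-3. does not serve food to the public → Municipal License not required.
Sec. 6-4. floor area 15,100 square feet > 3,500 square feet → Operating Authorization required.
Sec. 6-5. provides personal fitness instruction; is a home-based business → exempt from Operating Authorization.
Sec. 6-6. floor area 15,100 square feet < 15,900 square feet → Small Premises Authorization required.
Sec. 6-7. floor area 15,100 square feet ≥ 4,000 square feet; provides personal fitness instruction; manufactures goods on the premises → Small Premises Permit not required.
Sec. 6-8. does not operate vehicles for hire → Trade Permit not required.
Sec. 6-9. Municipal License is not required → no effect.
Sec. 6-10. provides personal fitness instruction; manufactures goods on the premises; does not operate vehicles for hire → Annual Certificate not required.
Sec. 6-11. floor area 15,100 square feet < 18,200 square feet → Trade Certificate not required.
Sec. 6-12. provides personal fitness instruction; sells alcoholic beverages; manufactures goods on the premises → General Business Registration required.
Sec. 6-13. Municipal License is not required → no effect.
Sec. 6-14. manufactures goods on the premises; floor area 15,100 square feet ≥ 13,300 square feet; sells alcoholic beverages → Light Manufacturing License required.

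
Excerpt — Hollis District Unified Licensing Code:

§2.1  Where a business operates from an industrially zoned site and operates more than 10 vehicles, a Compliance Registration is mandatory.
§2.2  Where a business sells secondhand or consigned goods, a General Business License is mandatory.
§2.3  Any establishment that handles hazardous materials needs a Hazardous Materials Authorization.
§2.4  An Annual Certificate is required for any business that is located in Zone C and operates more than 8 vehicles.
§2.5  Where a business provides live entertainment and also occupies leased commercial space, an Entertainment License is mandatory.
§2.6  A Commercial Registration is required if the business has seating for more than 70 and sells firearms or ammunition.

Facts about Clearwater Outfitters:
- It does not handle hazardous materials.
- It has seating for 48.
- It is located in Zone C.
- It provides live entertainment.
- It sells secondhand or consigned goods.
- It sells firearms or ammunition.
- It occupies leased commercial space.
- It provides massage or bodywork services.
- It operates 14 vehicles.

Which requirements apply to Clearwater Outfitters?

Annual Certificate, Entertainment License, General Business License

§2.1 occupies leased commercial space (not: operates from an industrially zoned site); vehicles 14 > 10 → Compliance Registration not required.
§2.2 sells secondhand or consigned goods → General Business License required.
§2.3 does not handle hazardous materials → Hazardous Materials Authorization not required.
§2.4 is located in Zone C; vehicles 14 > 8 → Annual Certificate required.
§2.5 provides live entertainment; occupies leased commercial space → Entertainment License required.
§2.6 seating 48 ≤ 70; sells firearms or ammunition → Commercial Registration not required.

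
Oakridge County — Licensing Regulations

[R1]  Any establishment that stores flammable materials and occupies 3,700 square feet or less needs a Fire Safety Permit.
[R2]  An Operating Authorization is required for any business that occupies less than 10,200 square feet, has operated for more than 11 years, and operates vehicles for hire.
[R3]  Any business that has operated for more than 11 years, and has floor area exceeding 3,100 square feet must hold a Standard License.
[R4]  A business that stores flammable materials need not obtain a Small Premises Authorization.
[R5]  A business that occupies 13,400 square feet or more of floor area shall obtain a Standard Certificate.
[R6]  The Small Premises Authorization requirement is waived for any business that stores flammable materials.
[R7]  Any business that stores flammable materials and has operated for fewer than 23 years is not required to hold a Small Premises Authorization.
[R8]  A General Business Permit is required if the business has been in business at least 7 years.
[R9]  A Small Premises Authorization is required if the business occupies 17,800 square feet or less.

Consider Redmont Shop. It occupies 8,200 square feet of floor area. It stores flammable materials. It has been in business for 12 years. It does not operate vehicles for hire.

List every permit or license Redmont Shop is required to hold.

[R1] stores flammable materials; floor area 8,200 square feet > 3,700 square feet → Fire Safety Permit not required.
[R2] floor area 8,200 square feet < 10,200 square feet; years in business 12 > 11; does not operate vehicles for hire → Operating Authorization not required.
[R3] years in business 12 > 11; floor area 8,200 square feet > 3,100 square feet → Standard License required.
[R4] stores flammable materials → exempt from Small Premises Authorization.
[R5] floor area 8,200 square feet < 13,400 square feet → Standard Certificate not required.
[R6] stores flammable materials → exempt from Small Premises Authorization.
[R7] stores flammable materials; years in business 12 < 23 → exempt from Small Premises Authorization.
[R8] years in business 12 ≥ 7 → General Business Permit required.
[R9] floor area 8,200 square feet ≤ 17,800 square feet → Small Premises Authorization required.

General Business Permit, Standard License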